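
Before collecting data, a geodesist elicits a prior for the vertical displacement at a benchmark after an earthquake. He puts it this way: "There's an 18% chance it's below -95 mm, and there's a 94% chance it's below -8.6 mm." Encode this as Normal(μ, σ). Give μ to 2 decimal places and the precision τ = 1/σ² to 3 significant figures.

The p-quantile of Normal(μ,σ) is μ + z_p·σ, with z_{0.18} = -0.9154 and z_{0.94} = 1.555.
Eliminate σ: μ = (z₂·x₁ − z₁·x₂)/(z₂ − z₁) = (1.555·-95 − (-0.9154)·-8.6)/2.47 = -62.98.
Then σ = (x₂ − x₁)/(z₂ − z₁) = (-8.6 − -95)/2.47 = 34.98.
Precision τ = 1/σ² = 1/34.98² = 0.000817.

μ = -62.98, τ = 0.000817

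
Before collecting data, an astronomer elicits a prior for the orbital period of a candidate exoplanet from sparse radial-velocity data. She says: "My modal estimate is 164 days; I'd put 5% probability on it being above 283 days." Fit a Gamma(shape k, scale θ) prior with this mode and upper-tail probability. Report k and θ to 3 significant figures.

Gamma(k,θ) with k>1 has mode (k−1)θ, so θ = 164/(k−1).
Need P(X < 283) = 0.95 with θ tied to k this way. Start at k = 2, θ = 164: P(X<283) ≈ 0.515.
Too low — raise k to concentrate. Iterating converges to k ≈ 10.4.
Then θ = 164/(10.4−1) ≈ 17.5.

k ≈ 10.4, θ ≈ 17.5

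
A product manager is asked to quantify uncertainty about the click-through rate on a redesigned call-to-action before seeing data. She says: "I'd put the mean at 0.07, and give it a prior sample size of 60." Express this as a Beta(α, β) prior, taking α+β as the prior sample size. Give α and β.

α = 4.2, β = 55.8

Under the effective-sample-size interpretation, Beta(α, β) has prior mean α/(α+β) and prior sample size α+β.
So α+β = 60 and α/(α+β) = 0.07, giving α = 0.07·60 = 4.2 and β = 60 − 4.2 = 55.8.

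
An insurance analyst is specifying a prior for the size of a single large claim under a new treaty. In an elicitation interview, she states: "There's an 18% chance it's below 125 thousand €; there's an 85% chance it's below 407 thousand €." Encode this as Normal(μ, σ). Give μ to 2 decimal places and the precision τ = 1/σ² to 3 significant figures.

μ = 257.25, τ = 4.79e-05

The p-quantile of Normal(μ,σ) is μ + z_p·σ, with z_{0.18} = -0.9154 and z_{0.85} = 1.036.
Eliminate σ: μ = (z₂·x₁ − z₁·x₂)/(z₂ − z₁) = (1.036·125 − (-0.9154)·407)/1.952 = 257.25.
Then σ = (x₂ − x₁)/(z₂ − z₁) = (407 − 125)/1.952 = 144.48.
Precision τ = 1/σ² = 1/144.5² = 4.79e-05.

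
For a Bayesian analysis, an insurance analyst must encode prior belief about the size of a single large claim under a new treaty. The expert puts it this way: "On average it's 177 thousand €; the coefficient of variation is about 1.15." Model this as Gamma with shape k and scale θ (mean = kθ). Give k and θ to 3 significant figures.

k ≈ 0.756, θ ≈ 234

For Gamma(k, scale θ): mean = kθ, variance = kθ², so CV = 1/√k.
CV = 1.15, hence k = 1/CV² = 0.756.
Then θ = mean/k = 177/0.756 = 234.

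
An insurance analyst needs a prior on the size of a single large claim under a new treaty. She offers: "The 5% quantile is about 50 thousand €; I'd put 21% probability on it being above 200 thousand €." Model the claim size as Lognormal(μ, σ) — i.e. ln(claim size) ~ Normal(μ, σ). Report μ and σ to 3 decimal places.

μ ≈ 4.842, σ ≈ 0.566

If T ~ Lognormal(μ,σ) then ln T ~ Normal(μ,σ), so the p-quantile of ln T is μ + z_p·σ.
ln(50) = 3.912 and ln(200) = 5.298; z_{0.05} = -1.645, z_{0.79} = 0.8064.
σ = (5.298 − 3.912)/(0.8064 − (-1.645)) = 0.566.
μ = 3.912 − (-1.645)·0.566 = 4.842.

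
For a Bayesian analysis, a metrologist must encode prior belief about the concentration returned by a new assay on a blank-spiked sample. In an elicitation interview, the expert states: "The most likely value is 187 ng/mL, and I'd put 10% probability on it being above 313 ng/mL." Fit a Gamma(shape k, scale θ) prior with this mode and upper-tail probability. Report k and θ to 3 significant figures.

k ≈ 8.12, θ ≈ 26.3

Gamma(k,θ) with k>1 has mode (k−1)θ, so θ = 187/(k−1).
Need P(X < 313) = 0.9 with θ tied to k this way. Start at k = 2, θ = 187: P(X<313) ≈ 0.499.
Too low — raise k to concentrate. Iterating converges to k ≈ 8.12.
Then θ = 187/(8.12−1) ≈ 26.3.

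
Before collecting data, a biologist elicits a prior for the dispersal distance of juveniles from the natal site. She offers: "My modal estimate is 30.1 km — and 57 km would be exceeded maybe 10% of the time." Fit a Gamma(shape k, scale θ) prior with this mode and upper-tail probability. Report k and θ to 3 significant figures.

k ≈ 5.69, θ ≈ 6.42

Gamma(k,θ) with k>1 has mode (k−1)θ, so θ = 30.1/(k−1).
Need P(X < 57) = 0.9 with θ tied to k this way. Start at k = 2, θ = 30.1: P(X<57) ≈ 0.564.
Too low — raise k to concentrate. Iterating converges to k ≈ 5.69.
Then θ = 30.1/(5.69−1) ≈ 6.42.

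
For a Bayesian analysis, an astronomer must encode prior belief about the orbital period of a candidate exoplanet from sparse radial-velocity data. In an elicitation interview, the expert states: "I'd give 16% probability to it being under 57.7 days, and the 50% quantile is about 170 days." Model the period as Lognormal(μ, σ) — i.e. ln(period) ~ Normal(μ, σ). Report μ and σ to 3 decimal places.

μ ≈ 5.136, σ ≈ 1.087

If T ~ Lognormal(μ,σ) then ln T ~ Normal(μ,σ), so the p-quantile of ln T is μ + z_p·σ.
ln(57.7) = 4.055 and ln(170) = 5.136; z_{0.16} = -0.9945, z_{0.5} = 0.
σ = (5.136 − 4.055)/(0 − (-0.9945)) = 1.087.
μ = 4.055 − (-0.9945)·1.087 = 5.136.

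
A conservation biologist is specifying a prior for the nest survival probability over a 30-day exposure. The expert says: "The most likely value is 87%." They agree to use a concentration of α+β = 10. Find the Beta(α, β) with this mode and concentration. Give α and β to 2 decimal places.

α = 7.96, β = 2.04

For α,β > 1 the Beta mode is (α−1)/(α+β−2). With α+β = 10, the mode is (α−1)/8.
Set (α−1)/8 = 0.87 → α = 1 + 0.87·8 = 7.96.
β = 10 − α = 2.04.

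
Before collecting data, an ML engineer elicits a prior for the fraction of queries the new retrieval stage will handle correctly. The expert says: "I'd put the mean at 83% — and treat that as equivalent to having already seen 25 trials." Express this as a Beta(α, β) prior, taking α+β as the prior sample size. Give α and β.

α = 20.75, β = 4.25

Under the effective-sample-size interpretation, Beta(α, β) has prior mean α/(α+β) and prior sample size α+β.
So α+β = 25 and α/(α+β) = 0.83, giving α = 0.83·25 = 20.75 and β = 25 − 20.75 = 4.25.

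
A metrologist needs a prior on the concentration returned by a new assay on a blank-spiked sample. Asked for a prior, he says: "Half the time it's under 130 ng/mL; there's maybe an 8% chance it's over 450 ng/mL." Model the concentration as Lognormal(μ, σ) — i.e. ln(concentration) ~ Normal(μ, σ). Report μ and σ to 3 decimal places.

μ ≈ 4.868, σ ≈ 0.884

If T ~ Lognormal(μ,σ) then ln T ~ Normal(μ,σ), so the p-quantile of ln T is μ + z_p·σ.
ln(130) = 4.868 and ln(450) = 6.109; z_{0.5} = 0, z_{0.92} = 1.405.
σ = (6.109 − 4.868)/(1.405 − (0)) = 0.884.
μ = 4.868 − (0)·0.884 = 4.868.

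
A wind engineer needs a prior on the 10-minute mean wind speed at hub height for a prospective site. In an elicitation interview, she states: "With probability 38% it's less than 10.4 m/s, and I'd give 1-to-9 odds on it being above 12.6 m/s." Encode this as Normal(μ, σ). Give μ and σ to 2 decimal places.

μ = 10.82, σ = 1.39

For Normal(μ,σ), the p-quantile is μ + z_p·σ. Here z_{0.38} = -0.3055, z_{0.9} = 1.282.
So 10.4 = μ − 0.3055σ and 12.6 = μ + 1.282σ.
Subtracting: σ = (12.6 − 10.4)/(1.282 − (-0.3055)) = 1.39.
Then μ = 10.4 − (-0.3055)·1.39 = 10.82.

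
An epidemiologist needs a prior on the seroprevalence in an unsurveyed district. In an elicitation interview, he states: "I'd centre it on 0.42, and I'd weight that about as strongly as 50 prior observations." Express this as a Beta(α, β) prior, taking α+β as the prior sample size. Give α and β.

Under the effective-sample-size interpretation, Beta(α, β) has prior mean α/(α+β) and prior sample size α+β.
So α+β = 50 and α/(α+β) = 0.42, giving α = 0.42·50 = 21 and β = 50 − 21 = 29.

α = 21, β = 29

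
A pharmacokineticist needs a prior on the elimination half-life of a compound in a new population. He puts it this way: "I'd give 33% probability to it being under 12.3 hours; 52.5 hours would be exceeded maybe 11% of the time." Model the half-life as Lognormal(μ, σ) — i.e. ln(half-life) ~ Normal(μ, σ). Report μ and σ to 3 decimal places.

If T ~ Lognormal(μ,σ) then ln T ~ Normal(μ,σ), so the p-quantile of ln T is μ + z_p·σ.
ln(12.3) = 2.51 and ln(52.5) = 3.961; z_{0.33} = -0.4399, z_{0.89} = 1.227.
σ = (3.961 − 2.51)/(1.227 − (-0.4399)) = 0.871.
μ = 2.51 − (-0.4399)·0.871 = 2.893.

μ ≈ 2.893, σ ≈ 0.871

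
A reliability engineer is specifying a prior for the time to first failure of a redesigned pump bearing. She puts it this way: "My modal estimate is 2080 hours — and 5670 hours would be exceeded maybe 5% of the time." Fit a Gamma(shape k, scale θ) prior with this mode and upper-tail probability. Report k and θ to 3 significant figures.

Gamma(k,θ) with k>1 has mode (k−1)θ, so θ = 2080/(k−1).
Need P(X < 5670) = 0.95 with θ tied to k this way. Start at k = 2, θ = 2080: P(X<5670) ≈ 0.756.
Too low — raise k to concentrate. Iterating converges to k ≈ 3.67.
Then θ = 2080/(3.67−1) ≈ 779.

k ≈ 3.67, θ ≈ 779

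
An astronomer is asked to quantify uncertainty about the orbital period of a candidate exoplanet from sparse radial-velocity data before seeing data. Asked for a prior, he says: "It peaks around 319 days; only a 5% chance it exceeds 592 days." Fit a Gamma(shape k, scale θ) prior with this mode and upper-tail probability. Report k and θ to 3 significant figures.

Gamma(k,θ) with k>1 has mode (k−1)θ, so θ = 319/(k−1).
Need P(X < 592) = 0.95 with θ tied to k this way. Start at k = 2, θ = 319: P(X<592) ≈ 0.554.
Too low — raise k to concentrate. Iterating converges to k ≈ 8.28.
Then θ = 319/(8.28−1) ≈ 43.8.

k ≈ 8.28, θ ≈ 43.8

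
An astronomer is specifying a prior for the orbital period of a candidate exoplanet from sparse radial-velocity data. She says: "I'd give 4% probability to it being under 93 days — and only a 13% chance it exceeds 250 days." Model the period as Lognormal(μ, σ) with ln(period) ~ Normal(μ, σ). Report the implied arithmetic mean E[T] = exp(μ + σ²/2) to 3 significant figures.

If T ~ Lognormal(μ,σ) then ln T ~ Normal(μ,σ), so the p-quantile of ln T is μ + z_p·σ.
ln(93) = 4.533 and ln(250) = 5.521; z_{0.04} = -1.751, z_{0.87} = 1.126.
σ = (5.521 − 4.533)/(1.126 − (-1.751)) = 0.344.
μ = 4.533 − (-1.751)·0.344 = 5.134.
E[T] = exp(μ + σ²/2) = exp(5.134 + 0.0591) = 180 days.

E[T] ≈ 180 days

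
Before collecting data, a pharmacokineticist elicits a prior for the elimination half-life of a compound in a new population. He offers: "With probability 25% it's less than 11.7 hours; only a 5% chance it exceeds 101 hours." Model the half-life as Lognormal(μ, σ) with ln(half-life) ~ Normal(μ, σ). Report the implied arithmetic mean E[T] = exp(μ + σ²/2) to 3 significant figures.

If T ~ Lognormal(μ,σ) then ln T ~ Normal(μ,σ), so the p-quantile of ln T is μ + z_p·σ.
ln(11.7) = 2.46 and ln(101) = 4.615; z_{0.25} = -0.6745, z_{0.95} = 1.645.
σ = (4.615 − 2.46)/(1.645 − (-0.6745)) = 0.929.
μ = 2.46 − (-0.6745)·0.929 = 3.086.
E[T] = exp(μ + σ²/2) = exp(3.086 + 0.4319) = 33.7 hours.

E[T] ≈ 33.7 hours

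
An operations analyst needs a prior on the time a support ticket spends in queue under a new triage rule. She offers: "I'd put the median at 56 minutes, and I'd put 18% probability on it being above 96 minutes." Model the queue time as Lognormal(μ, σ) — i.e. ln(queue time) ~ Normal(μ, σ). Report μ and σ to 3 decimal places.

μ ≈ 4.025, σ ≈ 0.589

If T ~ Lognormal(μ,σ) then ln T ~ Normal(μ,σ), so the p-quantile of ln T is μ + z_p·σ.
ln(56) = 4.025 and ln(96) = 4.564; z_{0.5} = 0, z_{0.82} = 0.9154.
σ = (4.564 − 4.025)/(0.9154 − (0)) = 0.589.
μ = 4.025 − (0)·0.589 = 4.025.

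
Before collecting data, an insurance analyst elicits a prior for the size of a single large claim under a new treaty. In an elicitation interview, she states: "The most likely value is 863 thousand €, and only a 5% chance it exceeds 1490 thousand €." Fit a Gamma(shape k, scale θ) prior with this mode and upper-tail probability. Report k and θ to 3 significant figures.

Gamma(k,θ) with k>1 has mode (k−1)θ, so θ = 863/(k−1).
Need P(X < 1490) = 0.95 with θ tied to k this way. Start at k = 2, θ = 863: P(X<1490) ≈ 0.515.
Too low — raise k to concentrate. Iterating converges to k ≈ 10.4.
Then θ = 863/(10.4−1) ≈ 92.2.

k ≈ 10.4, θ ≈ 92.2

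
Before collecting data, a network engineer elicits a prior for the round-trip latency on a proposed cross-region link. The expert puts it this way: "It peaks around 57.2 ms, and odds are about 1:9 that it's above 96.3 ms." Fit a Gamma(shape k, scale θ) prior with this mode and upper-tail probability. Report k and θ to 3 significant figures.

k ≈ 7.97, θ ≈ 8.21

Gamma(k,θ) with k>1 has mode (k−1)θ, so θ = 57.2/(k−1).
Need P(X < 96.3) = 0.9 with θ tied to k this way. Start at k = 2, θ = 57.2: P(X<96.3) ≈ 0.502.
Too low — raise k to concentrate. Iterating converges to k ≈ 7.97.
Then θ = 57.2/(7.97−1) ≈ 8.21.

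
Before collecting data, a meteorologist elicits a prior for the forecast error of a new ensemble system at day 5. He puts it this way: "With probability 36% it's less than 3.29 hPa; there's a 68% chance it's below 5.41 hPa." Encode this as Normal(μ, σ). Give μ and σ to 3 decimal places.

The p-quantile of Normal(μ,σ) is μ + z_p·σ, with z_{0.36} = -0.3585 and z_{0.68} = 0.4677.
Eliminate σ: μ = (z₂·x₁ − z₁·x₂)/(z₂ − z₁) = (0.4677·3.29 − (-0.3585)·5.41)/0.8262 = 4.210.
Then σ = (x₂ − x₁)/(z₂ − z₁) = (5.41 − 3.29)/0.8262 = 2.566.

μ = 4.210, σ = 2.566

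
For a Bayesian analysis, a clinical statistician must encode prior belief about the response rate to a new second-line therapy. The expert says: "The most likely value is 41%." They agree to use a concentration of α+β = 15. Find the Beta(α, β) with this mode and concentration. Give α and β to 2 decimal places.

For α,β > 1 the Beta mode is (α−1)/(α+β−2). With α+β = 15, the mode is (α−1)/13.
Set (α−1)/13 = 0.41 → α = 1 + 0.41·13 = 6.33.
β = 15 − α = 8.67.

α = 6.33, β = 8.67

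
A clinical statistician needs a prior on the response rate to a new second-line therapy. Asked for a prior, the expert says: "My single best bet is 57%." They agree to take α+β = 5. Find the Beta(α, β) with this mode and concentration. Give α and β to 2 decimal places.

For α,β > 1 the Beta mode is (α−1)/(α+β−2). With α+β = 5, the mode is (α−1)/3.
Set (α−1)/3 = 0.57 → α = 1 + 0.57·3 = 2.71.
β = 5 − α = 2.29.

α = 2.71, β = 2.29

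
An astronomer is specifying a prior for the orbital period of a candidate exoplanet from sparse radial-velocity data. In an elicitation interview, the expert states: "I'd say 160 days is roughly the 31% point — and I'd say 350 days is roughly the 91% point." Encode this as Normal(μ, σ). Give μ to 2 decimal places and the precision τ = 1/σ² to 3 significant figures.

The p-quantile of Normal(μ,σ) is μ + z_p·σ, with z_{0.31} = -0.4959 and z_{0.91} = 1.341.
Eliminate σ: μ = (z₂·x₁ − z₁·x₂)/(z₂ − z₁) = (1.341·160 − (-0.4959)·350)/1.837 = 211.30.
Then σ = (x₂ − x₁)/(z₂ − z₁) = (350 − 160)/1.837 = 103.45.
Precision τ = 1/σ² = 1/103.5² = 9.34e-05.

μ = 211.30, τ = 9.34e-05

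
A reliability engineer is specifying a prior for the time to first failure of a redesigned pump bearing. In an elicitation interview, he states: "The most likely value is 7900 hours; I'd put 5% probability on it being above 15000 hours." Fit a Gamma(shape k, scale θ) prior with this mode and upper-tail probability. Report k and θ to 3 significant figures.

k ≈ 7.76, θ ≈ 1170

Gamma(k,θ) with k>1 has mode (k−1)θ, so θ = 7900/(k−1).
Need P(X < 15000) = 0.95 with θ tied to k this way. Start at k = 2, θ = 7900: P(X<15000) ≈ 0.566.
Too low — raise k to concentrate. Iterating converges to k ≈ 7.76.
Then θ = 7900/(7.76−1) ≈ 1170.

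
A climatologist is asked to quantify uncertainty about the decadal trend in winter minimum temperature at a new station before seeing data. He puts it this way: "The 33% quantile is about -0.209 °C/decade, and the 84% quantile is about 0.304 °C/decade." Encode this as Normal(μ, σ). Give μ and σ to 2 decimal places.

μ = -0.05, σ = 0.36

The p-quantile of Normal(μ,σ) is μ + z_p·σ, with z_{0.33} = -0.4399 and z_{0.84} = 0.9945.
Eliminate σ: μ = (z₂·x₁ − z₁·x₂)/(z₂ − z₁) = (0.9945·-0.209 − (-0.4399)·0.304)/1.434 = -0.05.
Then σ = (x₂ − x₁)/(z₂ − z₁) = (0.304 − -0.209)/1.434 = 0.36.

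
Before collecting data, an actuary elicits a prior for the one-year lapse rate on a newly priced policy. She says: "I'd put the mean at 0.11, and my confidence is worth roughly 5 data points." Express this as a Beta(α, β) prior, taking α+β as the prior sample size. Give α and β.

α = 0.55, β = 4.45

Under the effective-sample-size interpretation, Beta(α, β) has prior mean α/(α+β) and prior sample size α+β.
So α+β = 5 and α/(α+β) = 0.11, giving α = 0.11·5 = 0.55 and β = 5 − 0.55 = 4.45.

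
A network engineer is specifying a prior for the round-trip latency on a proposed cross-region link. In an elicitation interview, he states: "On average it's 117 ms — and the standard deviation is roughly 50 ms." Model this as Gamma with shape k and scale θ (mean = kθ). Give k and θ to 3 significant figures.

For Gamma(k, scale θ): mean = kθ, variance = kθ², so CV = 1/√k.
CV = SD/mean = 50/117 = 0.4274, hence k = 1/CV² = 5.48.
Then θ = mean/k = 117/5.48 = 21.4.

k ≈ 5.48, θ ≈ 21.4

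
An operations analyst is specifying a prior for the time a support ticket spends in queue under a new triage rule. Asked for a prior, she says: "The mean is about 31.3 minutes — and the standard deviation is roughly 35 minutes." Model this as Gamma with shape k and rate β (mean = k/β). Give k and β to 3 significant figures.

For Gamma(k, rate β): mean = k/β, variance = k/β², so CV = 1/√k.
CV = SD/mean = 35/31.3 = 1.118, hence k = 1/CV² = 0.8.
Then β = k/mean = 0.8/31.3 = 0.0256.

k ≈ 0.8, β ≈ 0.0256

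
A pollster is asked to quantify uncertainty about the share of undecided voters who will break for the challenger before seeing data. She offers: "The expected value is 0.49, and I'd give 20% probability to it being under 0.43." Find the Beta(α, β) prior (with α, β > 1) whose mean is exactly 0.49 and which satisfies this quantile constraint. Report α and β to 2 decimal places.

With mean 0.49 fixed, write α = 0.49s, β = 0.51s where s = α+β.
Need P(θ < 0.43) = 0.2 under Beta(0.49s, 0.51s). Normal approximation: (q−m)/√(m(1−m)/s) ≈ z_{0.2} = -0.842, so s ≈ 0.49·0.51·(-0.842)²/(0.43−0.49)² = 49.2.
At s = 49.2: P(θ<0.43) ≈ 0.200. Adjusting to match 0.2 gives s ≈ 49.37.
So α = 0.49·49.37 ≈ 24.19, β = 0.51·49.37 ≈ 25.18.

α ≈ 24.19, β ≈ 25.18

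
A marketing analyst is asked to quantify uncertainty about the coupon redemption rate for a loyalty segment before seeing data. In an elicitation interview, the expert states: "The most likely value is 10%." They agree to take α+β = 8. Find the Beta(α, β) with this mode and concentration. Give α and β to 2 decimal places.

α = 1.60, β = 6.40

For α,β > 1 the Beta mode is (α−1)/(α+β−2). With α+β = 8, the mode is (α−1)/6.
Set (α−1)/6 = 0.1 → α = 1 + 0.1·6 = 1.60.
β = 8 − α = 6.40.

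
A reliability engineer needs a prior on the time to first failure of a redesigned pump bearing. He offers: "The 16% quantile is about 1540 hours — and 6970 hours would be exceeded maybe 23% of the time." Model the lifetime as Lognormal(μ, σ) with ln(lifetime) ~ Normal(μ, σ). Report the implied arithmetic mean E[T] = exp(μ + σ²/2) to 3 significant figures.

If T ~ Lognormal(μ,σ) then ln T ~ Normal(μ,σ), so the p-quantile of ln T is μ + z_p·σ.
ln(1540) = 7.34 and ln(6970) = 8.849; z_{0.16} = -0.9945, z_{0.77} = 0.7388.
σ = (8.849 − 7.34)/(0.7388 − (-0.9945)) = 0.871.
μ = 7.34 − (-0.9945)·0.871 = 8.206.
E[T] = exp(μ + σ²/2) = exp(8.206 + 0.3794) = 5350 hours.

E[T] ≈ 5350 hours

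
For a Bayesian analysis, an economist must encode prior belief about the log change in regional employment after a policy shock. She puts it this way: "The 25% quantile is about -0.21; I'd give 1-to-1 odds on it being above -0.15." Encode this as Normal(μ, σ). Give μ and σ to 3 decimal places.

μ = -0.150, σ = 0.089

The p-quantile of Normal(μ,σ) is μ + z_p·σ, with z_{0.25} = -0.6745 and z_{0.5} = 0.
Eliminate σ: μ = (z₂·x₁ − z₁·x₂)/(z₂ − z₁) = (0·-0.21 − (-0.6745)·-0.15)/0.6745 = -0.150.
Then σ = (x₂ − x₁)/(z₂ − z₁) = (-0.15 − -0.21)/0.6745 = 0.089.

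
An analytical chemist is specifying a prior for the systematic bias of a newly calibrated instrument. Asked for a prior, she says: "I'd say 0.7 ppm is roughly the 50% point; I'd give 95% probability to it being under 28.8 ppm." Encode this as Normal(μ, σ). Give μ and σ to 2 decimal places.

For Normal(μ,σ), the p-quantile is μ + z_p·σ. Here z_{0.5} = 0, z_{0.95} = 1.645.
So 0.7 = μ + 0σ and 28.8 = μ + 1.645σ.
Subtracting: σ = (28.8 − 0.7)/(1.645 − (0)) = 17.08.
Then μ = 0.7 − (0)·17.08 = 0.70.

μ = 0.70, σ = 17.08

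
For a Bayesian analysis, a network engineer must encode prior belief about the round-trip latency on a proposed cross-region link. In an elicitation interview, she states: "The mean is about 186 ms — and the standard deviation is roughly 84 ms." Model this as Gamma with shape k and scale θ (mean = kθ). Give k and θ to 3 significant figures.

For Gamma(k, scale θ): mean = kθ, variance = kθ², so CV = 1/√k.
CV = SD/mean = 84/186 = 0.4516, hence k = 1/CV² = 4.9.
Then θ = mean/k = 186/4.9 = 37.9.

k ≈ 4.9, θ ≈ 37.9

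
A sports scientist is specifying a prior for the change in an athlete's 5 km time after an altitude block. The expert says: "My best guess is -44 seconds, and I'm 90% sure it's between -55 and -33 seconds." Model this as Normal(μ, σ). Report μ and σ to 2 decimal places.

A symmetric 90% interval runs μ ± z·σ with z = 1.645.
Half-width = 11, so σ = 11/1.645 = 6.69.
μ is the stated best guess, -44.00.

μ = -44.00, σ = 6.69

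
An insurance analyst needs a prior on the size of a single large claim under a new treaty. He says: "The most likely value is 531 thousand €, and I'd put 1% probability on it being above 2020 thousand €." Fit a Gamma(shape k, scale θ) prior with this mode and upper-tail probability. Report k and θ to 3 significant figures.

k ≈ 3.37, θ ≈ 224

Gamma(k,θ) with k>1 has mode (k−1)θ, so θ = 531/(k−1).
Need P(X < 2020) = 0.99 with θ tied to k this way. Start at k = 2, θ = 531: P(X<2020) ≈ 0.893.
Too low — raise k to concentrate. Iterating converges to k ≈ 3.37.
Then θ = 531/(3.37−1) ≈ 224.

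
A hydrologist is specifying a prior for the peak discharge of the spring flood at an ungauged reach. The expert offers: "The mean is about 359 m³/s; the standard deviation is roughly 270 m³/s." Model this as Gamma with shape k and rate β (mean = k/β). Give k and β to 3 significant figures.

k ≈ 1.77, β ≈ 0.00492

For Gamma(k, rate β): mean = k/β, variance = k/β², so CV = 1/√k.
CV = SD/mean = 270/359 = 0.7521, hence k = 1/CV² = 1.77.
Then β = k/mean = 1.77/359 = 0.00492.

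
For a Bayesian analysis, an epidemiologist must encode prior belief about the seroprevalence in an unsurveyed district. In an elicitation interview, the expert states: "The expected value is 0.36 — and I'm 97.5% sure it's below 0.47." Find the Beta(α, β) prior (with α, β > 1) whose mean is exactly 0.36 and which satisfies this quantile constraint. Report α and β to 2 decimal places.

With mean 0.36 fixed, write α = 0.36s, β = 0.64s where s = α+β.
Need P(θ < 0.47) = 0.975 under Beta(0.36s, 0.64s). Normal approximation: (q−m)/√(m(1−m)/s) ≈ z_{0.975} = 1.96, so s ≈ 0.36·0.64·(1.96)²/(0.47−0.36)² = 73.1.
At s = 73.1: P(θ<0.47) ≈ 0.972. Adjusting to match 0.975 gives s ≈ 76.49.
So α = 0.36·76.49 ≈ 27.54, β = 0.64·76.49 ≈ 48.95.

α ≈ 27.54, β ≈ 48.95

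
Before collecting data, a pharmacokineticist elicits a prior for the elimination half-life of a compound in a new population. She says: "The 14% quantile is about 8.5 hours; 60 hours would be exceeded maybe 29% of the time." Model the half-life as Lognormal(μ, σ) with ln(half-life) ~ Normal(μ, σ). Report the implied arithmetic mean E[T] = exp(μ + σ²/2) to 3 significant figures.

E[T] ≈ 63.3 hours

If T ~ Lognormal(μ,σ) then ln T ~ Normal(μ,σ), so the p-quantile of ln T is μ + z_p·σ.
ln(8.5) = 2.14 and ln(60) = 4.094; z_{0.14} = -1.08, z_{0.71} = 0.5534.
σ = (4.094 − 2.14)/(0.5534 − (-1.08)) = 1.196.
μ = 2.14 − (-1.08)·1.196 = 3.432.
E[T] = exp(μ + σ²/2) = exp(3.432 + 0.7155) = 63.3 hours.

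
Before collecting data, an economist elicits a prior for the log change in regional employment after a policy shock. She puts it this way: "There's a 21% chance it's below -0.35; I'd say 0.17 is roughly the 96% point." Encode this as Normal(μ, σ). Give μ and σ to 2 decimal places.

The p-quantile of Normal(μ,σ) is μ + z_p·σ, with z_{0.21} = -0.8064 and z_{0.96} = 1.751.
Eliminate σ: μ = (z₂·x₁ − z₁·x₂)/(z₂ − z₁) = (1.751·-0.35 − (-0.8064)·0.17)/2.557 = -0.19.
Then σ = (x₂ − x₁)/(z₂ − z₁) = (0.17 − -0.35)/2.557 = 0.20.

μ = -0.19, σ = 0.20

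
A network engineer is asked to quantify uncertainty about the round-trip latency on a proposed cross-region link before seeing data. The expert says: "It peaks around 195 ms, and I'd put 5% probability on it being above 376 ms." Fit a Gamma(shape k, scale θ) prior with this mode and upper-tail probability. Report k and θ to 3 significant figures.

k ≈ 7.44, θ ≈ 30.3

Gamma(k,θ) with k>1 has mode (k−1)θ, so θ = 195/(k−1).
Need P(X < 376) = 0.95 with θ tied to k this way. Start at k = 2, θ = 195: P(X<376) ≈ 0.574.
Too low — raise k to concentrate. Iterating converges to k ≈ 7.44.
Then θ = 195/(7.44−1) ≈ 30.3.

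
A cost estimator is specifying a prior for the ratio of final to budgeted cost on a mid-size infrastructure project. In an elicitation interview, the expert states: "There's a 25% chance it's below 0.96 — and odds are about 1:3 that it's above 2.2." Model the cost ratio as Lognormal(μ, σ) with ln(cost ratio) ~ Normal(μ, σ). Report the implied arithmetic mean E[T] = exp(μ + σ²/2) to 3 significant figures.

E[T] ≈ 1.76

If T ~ Lognormal(μ,σ) then ln T ~ Normal(μ,σ), so the p-quantile of ln T is μ + z_p·σ.
ln(0.96) = -0.04082 and ln(2.2) = 0.7885; z_{0.25} = -0.6745, z_{0.75} = 0.6745.
σ = (0.7885 − -0.04082)/(0.6745 − (-0.6745)) = 0.615.
μ = -0.04082 − (-0.6745)·0.615 = 0.374.
E[T] = exp(μ + σ²/2) = exp(0.374 + 0.1890) = 1.76.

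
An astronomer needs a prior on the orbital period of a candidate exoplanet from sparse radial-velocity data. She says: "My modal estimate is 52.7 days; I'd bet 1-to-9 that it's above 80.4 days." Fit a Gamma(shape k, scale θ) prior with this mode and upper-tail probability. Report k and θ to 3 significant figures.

Gamma(k,θ) with k>1 has mode (k−1)θ, so θ = 52.7/(k−1).
Need P(X < 80.4) = 0.9 with θ tied to k this way. Start at k = 2, θ = 52.7: P(X<80.4) ≈ 0.451.
Too low — raise k to concentrate. Iterating converges to k ≈ 11.5.
Then θ = 52.7/(11.5−1) ≈ 5.04.

k ≈ 11.5, θ ≈ 5.04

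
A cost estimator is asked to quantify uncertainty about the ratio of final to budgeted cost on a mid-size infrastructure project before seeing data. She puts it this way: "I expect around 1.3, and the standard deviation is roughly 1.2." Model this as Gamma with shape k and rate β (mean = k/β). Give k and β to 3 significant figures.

k ≈ 1.17, β ≈ 0.903

For Gamma(k, rate β): mean = k/β, variance = k/β², so CV = 1/√k.
CV = SD/mean = 1.2/1.3 = 0.9231, hence k = 1/CV² = 1.17.
Then β = k/mean = 1.17/1.3 = 0.903.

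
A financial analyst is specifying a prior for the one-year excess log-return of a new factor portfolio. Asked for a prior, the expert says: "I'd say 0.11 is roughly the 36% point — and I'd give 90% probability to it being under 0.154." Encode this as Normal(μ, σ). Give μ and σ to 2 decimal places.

For Normal(μ,σ), the p-quantile is μ + z_p·σ. Here z_{0.36} = -0.3585, z_{0.9} = 1.282.
So 0.11 = μ − 0.3585σ and 0.154 = μ + 1.282σ.
Subtracting: σ = (0.154 − 0.11)/(1.282 − (-0.3585)) = 0.03.
Then μ = 0.11 − (-0.3585)·0.03 = 0.12.

μ = 0.12, σ = 0.03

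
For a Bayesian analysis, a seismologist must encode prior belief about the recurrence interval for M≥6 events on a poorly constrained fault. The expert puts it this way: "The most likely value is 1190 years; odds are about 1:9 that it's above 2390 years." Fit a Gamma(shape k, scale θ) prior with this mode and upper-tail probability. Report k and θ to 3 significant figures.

Gamma(k,θ) with k>1 has mode (k−1)θ, so θ = 1190/(k−1).
Need P(X < 2390) = 0.9 with θ tied to k this way. Start at k = 2, θ = 1190: P(X<2390) ≈ 0.596.
Too low — raise k to concentrate. Iterating converges to k ≈ 4.94.
Then θ = 1190/(4.94−1) ≈ 302.

k ≈ 4.94, θ ≈ 302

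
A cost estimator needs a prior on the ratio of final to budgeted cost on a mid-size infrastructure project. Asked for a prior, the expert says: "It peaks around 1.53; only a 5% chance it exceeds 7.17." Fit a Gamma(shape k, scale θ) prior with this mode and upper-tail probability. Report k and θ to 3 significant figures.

k ≈ 2.02, θ ≈ 1.5

Gamma(k,θ) with k>1 has mode (k−1)θ, so θ = 1.53/(k−1).
Need P(X < 7.17) = 0.95 with θ tied to k this way. Start at k = 2, θ = 1.53: P(X<7.17) ≈ 0.948.
Too low — raise k to concentrate. Iterating converges to k ≈ 2.02.
Then θ = 1.53/(2.02−1) ≈ 1.5.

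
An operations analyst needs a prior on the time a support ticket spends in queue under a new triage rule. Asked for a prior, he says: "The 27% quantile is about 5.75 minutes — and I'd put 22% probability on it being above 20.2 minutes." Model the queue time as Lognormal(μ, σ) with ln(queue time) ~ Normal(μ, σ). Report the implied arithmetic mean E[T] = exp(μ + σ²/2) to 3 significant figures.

E[T] ≈ 15.1 minutes

If T ~ Lognormal(μ,σ) then ln T ~ Normal(μ,σ), so the p-quantile of ln T is μ + z_p·σ.
ln(5.75) = 1.749 and ln(20.2) = 3.006; z_{0.27} = -0.6128, z_{0.78} = 0.7722.
σ = (3.006 − 1.749)/(0.7722 − (-0.6128)) = 0.907.
μ = 1.749 − (-0.6128)·0.907 = 2.305.
E[T] = exp(μ + σ²/2) = exp(2.305 + 0.4115) = 15.1 minutes.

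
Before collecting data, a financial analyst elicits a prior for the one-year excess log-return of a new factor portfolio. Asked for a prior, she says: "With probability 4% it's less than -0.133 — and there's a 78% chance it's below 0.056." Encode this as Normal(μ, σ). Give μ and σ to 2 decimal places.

μ = -0.00, σ = 0.07

The p-quantile of Normal(μ,σ) is μ + z_p·σ, with z_{0.04} = -1.751 and z_{0.78} = 0.7722.
Eliminate σ: μ = (z₂·x₁ − z₁·x₂)/(z₂ − z₁) = (0.7722·-0.133 − (-1.751)·0.056)/2.523 = -0.00.
Then σ = (x₂ − x₁)/(z₂ − z₁) = (0.056 − -0.133)/2.523 = 0.07.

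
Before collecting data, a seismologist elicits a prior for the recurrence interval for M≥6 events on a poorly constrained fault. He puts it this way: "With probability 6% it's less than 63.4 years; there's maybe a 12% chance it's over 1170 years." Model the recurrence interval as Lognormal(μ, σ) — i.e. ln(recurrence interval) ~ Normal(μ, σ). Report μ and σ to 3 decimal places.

μ ≈ 5.810, σ ≈ 1.068

If T ~ Lognormal(μ,σ) then ln T ~ Normal(μ,σ), so the p-quantile of ln T is μ + z_p·σ.
ln(63.4) = 4.149 and ln(1170) = 7.065; z_{0.06} = -1.555, z_{0.88} = 1.175.
σ = (7.065 − 4.149)/(1.175 − (-1.555)) = 1.068.
μ = 4.149 − (-1.555)·1.068 = 5.810.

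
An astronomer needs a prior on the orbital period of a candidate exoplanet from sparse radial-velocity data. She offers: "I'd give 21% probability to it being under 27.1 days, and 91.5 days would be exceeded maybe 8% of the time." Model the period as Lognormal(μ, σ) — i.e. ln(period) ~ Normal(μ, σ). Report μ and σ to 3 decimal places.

μ ≈ 3.743, σ ≈ 0.550

If T ~ Lognormal(μ,σ) then ln T ~ Normal(μ,σ), so the p-quantile of ln T is μ + z_p·σ.
ln(27.1) = 3.3 and ln(91.5) = 4.516; z_{0.21} = -0.8064, z_{0.92} = 1.405.
σ = (4.516 − 3.3)/(1.405 − (-0.8064)) = 0.550.
μ = 3.3 − (-0.8064)·0.550 = 3.743.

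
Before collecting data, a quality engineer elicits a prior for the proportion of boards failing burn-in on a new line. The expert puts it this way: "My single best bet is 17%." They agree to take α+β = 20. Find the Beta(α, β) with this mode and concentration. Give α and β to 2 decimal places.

α = 4.06, β = 15.94

For α,β > 1 the Beta mode is (α−1)/(α+β−2). With α+β = 20, the mode is (α−1)/18.
Set (α−1)/18 = 0.17 → α = 1 + 0.17·18 = 4.06.
β = 20 − α = 15.94.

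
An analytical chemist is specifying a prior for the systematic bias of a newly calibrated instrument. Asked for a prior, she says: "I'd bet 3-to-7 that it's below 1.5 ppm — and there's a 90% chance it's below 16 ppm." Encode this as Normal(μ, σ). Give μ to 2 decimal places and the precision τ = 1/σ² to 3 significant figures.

The p-quantile of Normal(μ,σ) is μ + z_p·σ, with z_{0.3} = -0.5244 and z_{0.9} = 1.282.
Eliminate σ: μ = (z₂·x₁ − z₁·x₂)/(z₂ − z₁) = (1.282·1.5 − (-0.5244)·16)/1.806 = 5.71.
Then σ = (x₂ − x₁)/(z₂ − z₁) = (16 − 1.5)/1.806 = 8.03.
Precision τ = 1/σ² = 1/8.029² = 0.0155.

μ = 5.71, τ = 0.0155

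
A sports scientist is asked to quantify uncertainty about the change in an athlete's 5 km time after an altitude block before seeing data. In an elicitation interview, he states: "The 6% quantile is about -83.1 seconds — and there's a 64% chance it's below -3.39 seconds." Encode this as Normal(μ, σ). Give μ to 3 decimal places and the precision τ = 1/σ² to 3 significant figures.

For Normal(μ,σ), the p-quantile is μ + z_p·σ. Here z_{0.06} = -1.555, z_{0.64} = 0.3585.
So -83.1 = μ − 1.555σ and -3.39 = μ + 0.3585σ.
Subtracting: σ = (-3.39 − -83.1)/(0.3585 − (-1.555)) = 41.662.
Then μ = -83.1 − (-1.555)·41.662 = -18.324.
Precision τ = 1/σ² = 1/41.66² = 0.000576.

μ = -18.324, τ = 0.000576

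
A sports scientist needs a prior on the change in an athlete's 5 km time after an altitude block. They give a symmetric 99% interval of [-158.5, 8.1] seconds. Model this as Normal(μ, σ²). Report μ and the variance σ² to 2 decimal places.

A symmetric 99% interval runs μ ± z·σ with z = 2.576.
Half-width = 83.3, so σ = 83.3/2.576 = 32.339 and σ² = 1045.82.
μ is the interval midpoint, -75.20.

μ = -75.20, σ² = 1045.82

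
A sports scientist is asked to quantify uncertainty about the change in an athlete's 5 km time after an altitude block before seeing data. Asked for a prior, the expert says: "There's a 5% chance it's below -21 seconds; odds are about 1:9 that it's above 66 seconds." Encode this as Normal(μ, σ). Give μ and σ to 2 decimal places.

For Normal(μ,σ), the p-quantile is μ + z_p·σ. Here z_{0.05} = -1.645, z_{0.9} = 1.282.
So -21 = μ − 1.645σ and 66 = μ + 1.282σ.
Subtracting: σ = (66 − -21)/(1.282 − (-1.645)) = 29.73.
Then μ = -21 − (-1.645)·29.73 = 27.90.

μ = 27.90, σ = 29.73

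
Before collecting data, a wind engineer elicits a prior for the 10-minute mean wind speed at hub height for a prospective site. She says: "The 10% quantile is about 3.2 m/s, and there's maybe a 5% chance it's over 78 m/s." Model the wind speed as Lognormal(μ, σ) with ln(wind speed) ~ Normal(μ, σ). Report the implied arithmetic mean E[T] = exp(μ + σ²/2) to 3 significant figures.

If T ~ Lognormal(μ,σ) then ln T ~ Normal(μ,σ), so the p-quantile of ln T is μ + z_p·σ.
ln(3.2) = 1.163 and ln(78) = 4.357; z_{0.1} = -1.282, z_{0.95} = 1.645.
σ = (4.357 − 1.163)/(1.645 − (-1.282)) = 1.091.
μ = 1.163 − (-1.282)·1.091 = 2.562.
E[T] = exp(μ + σ²/2) = exp(2.562 + 0.5955) = 23.5 m/s.

E[T] ≈ 23.5 m/s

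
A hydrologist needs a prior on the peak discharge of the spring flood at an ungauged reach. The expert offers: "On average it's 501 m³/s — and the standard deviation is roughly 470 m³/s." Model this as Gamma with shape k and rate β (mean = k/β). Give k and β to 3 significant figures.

k ≈ 1.14, β ≈ 0.00227

For Gamma(k, rate β): mean = k/β, variance = k/β², so CV = 1/√k.
CV = SD/mean = 470/501 = 0.9381, hence k = 1/CV² = 1.14.
Then β = k/mean = 1.14/501 = 0.00227.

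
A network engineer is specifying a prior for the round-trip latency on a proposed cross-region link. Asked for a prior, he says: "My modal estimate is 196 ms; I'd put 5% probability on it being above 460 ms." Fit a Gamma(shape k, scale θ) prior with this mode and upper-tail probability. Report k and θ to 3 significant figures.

k ≈ 4.76, θ ≈ 52.2

Gamma(k,θ) with k>1 has mode (k−1)θ, so θ = 196/(k−1).
Need P(X < 460) = 0.95 with θ tied to k this way. Start at k = 2, θ = 196: P(X<460) ≈ 0.680.
Too low — raise k to concentrate. Iterating converges to k ≈ 4.76.
Then θ = 196/(4.76−1) ≈ 52.2.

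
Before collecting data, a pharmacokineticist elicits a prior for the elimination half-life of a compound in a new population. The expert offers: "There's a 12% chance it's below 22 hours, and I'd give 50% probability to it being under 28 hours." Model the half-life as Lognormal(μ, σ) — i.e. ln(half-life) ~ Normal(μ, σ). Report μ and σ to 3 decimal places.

μ ≈ 3.332, σ ≈ 0.205

If T ~ Lognormal(μ,σ) then ln T ~ Normal(μ,σ), so the p-quantile of ln T is μ + z_p·σ.
ln(22) = 3.091 and ln(28) = 3.332; z_{0.12} = -1.175, z_{0.5} = 0.
σ = (3.332 − 3.091)/(0 − (-1.175)) = 0.205.
μ = 3.091 − (-1.175)·0.205 = 3.332.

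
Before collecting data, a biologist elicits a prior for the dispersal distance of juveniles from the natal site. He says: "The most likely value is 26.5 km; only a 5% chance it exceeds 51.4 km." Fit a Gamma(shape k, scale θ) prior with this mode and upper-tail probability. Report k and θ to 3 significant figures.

Gamma(k,θ) with k>1 has mode (k−1)θ, so θ = 26.5/(k−1).
Need P(X < 51.4) = 0.95 with θ tied to k this way. Start at k = 2, θ = 26.5: P(X<51.4) ≈ 0.577.
Too low — raise k to concentrate. Iterating converges to k ≈ 7.33.
Then θ = 26.5/(7.33−1) ≈ 4.19.

k ≈ 7.33, θ ≈ 4.19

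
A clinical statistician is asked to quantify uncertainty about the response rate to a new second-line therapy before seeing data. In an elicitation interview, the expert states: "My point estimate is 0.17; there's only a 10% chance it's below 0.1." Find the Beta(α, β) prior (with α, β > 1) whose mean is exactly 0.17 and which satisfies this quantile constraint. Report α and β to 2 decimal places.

α ≈ 7.07, β ≈ 34.53

With mean 0.17 fixed, write α = 0.17s, β = 0.83s where s = α+β.
Need P(θ < 0.1) = 0.1 under Beta(0.17s, 0.83s). Normal approximation: (q−m)/√(m(1−m)/s) ≈ z_{0.1} = -1.28, so s ≈ 0.17·0.83·(-1.28)²/(0.1−0.17)² = 47.3.
At s = 47.3: P(θ<0.1) ≈ 0.084. Adjusting to match 0.1 gives s ≈ 41.61.
So α = 0.17·41.61 ≈ 7.07, β = 0.83·41.61 ≈ 34.53.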